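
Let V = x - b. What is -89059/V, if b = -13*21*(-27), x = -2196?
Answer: 89059/9567 ≈ 9.3090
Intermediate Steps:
b = 7371 (b = -273*(-27) = 7371)
V = -9567 (V = -2196 - 1*7371 = -2196 - 7371 = -9567)
-89059/V = -89059/(-9567) = -89059*(-1/9567) = 89059/9567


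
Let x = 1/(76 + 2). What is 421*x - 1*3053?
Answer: -237713/78 ≈ -3047.6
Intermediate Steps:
x = 1/78 ≈ 0.012821
421*x - 1*3053 = 421*(1/78) - 1*3053 = 421/78 - 3053 = -237713/78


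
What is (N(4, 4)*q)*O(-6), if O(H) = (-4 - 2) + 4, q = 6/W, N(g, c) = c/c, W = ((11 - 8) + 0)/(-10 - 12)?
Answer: 88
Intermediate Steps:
W = -3/22 (W = (3 + 0)/(-22) = 3*(-1/22) = -3/22 ≈ -0.13636)
N(g, c) = 1
q = -44 (q = 6/(-3/22) = 6*(-22/3) = -44)
O(H) = -2 (O(H) = -6 + 4 = -2)
(N(4, 4)*q)*O(-6) = (1*(-44))*(-2) = -44*(-2) = 88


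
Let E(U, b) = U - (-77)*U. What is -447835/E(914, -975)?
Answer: -447835/71292 ≈ -6.2817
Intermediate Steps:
E(U, b) = 78*U (E(U, b) = U + 77*U = 78*U)
-447835/E(914, -975) = -447835/(78*914) = -447835/71292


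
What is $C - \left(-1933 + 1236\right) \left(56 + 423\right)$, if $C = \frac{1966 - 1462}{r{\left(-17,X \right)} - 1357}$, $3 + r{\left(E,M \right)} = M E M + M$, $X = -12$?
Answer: $\frac{318839039}{955} \approx 3.3386 \cdot 10^{5}$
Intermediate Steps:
$r{\left(E,M \right)} = -3 + M + E M^{2}$ ($r{\left(E,M \right)} = -3 + \left(M E M + M\right) = -3 + \left(E M M + M\right) = -3 + \left(E M^{2} + M\right) = -3 + \left(M + E M^{2}\right) = -3 + M + E M^{2}$)
$C = - \frac{126}{955}$ ($C = \frac{1966 - 1462}{\left(-3 - 12 - 17 \left(-12\right)^{2}\right) - 1357} = \frac{504}{\left(-3 - 12 - 2448\right) - 1357} = \frac{504}{-2463 - 1357} = \frac{504}{-3820} = 504 \left(- \frac{1}{3820}\right) = - \frac{126}{955} \approx -0.13194$)
$C - \left(-1933 + 1236\right) \left(56 + 423\right) = - \frac{126}{955} - \left(-1933 + 1236\right) \left(56 + 423\right) = - \frac{126}{955} - \left(-697\right) 479 = - \frac{126}{955} - -333863 = - \frac{126}{955} + 333863 = \frac{318839039}{955}$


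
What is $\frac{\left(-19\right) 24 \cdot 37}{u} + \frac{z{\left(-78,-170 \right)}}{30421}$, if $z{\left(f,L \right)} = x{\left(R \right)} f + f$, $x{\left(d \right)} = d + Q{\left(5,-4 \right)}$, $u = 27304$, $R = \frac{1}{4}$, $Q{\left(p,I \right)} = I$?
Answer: $- \frac{126851601}{207653746} \approx -0.61088$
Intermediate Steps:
$R = \frac{1}{4} \approx 0.25$
$x{\left(d \right)} = -4 + d$ ($x{\left(d \right)} = d - 4 = -4 + d$)
$z{\left(f,L \right)} = - \frac{11 f}{4}$ ($z{\left(f,L \right)} = \left(-4 + \frac{1}{4}\right) f + f = - \frac{15 f}{4} + f = - \frac{11 f}{4}$)
$\frac{\left(-19\right) 24 \cdot 37}{u} + \frac{z{\left(-78,-170 \right)}}{30421} = \frac{\left(-19\right) 24 \cdot 37}{27304} + \frac{\left(- \frac{11}{4}\right) \left(-78\right)}{30421} = \left(-456\right) 37 \cdot \frac{1}{27304} + \frac{429}{2} \cdot \frac{1}{30421} = \left(-16872\right) \frac{1}{27304} + \frac{429}{60842} = - \frac{2109}{3413} + \frac{429}{60842} = - \frac{126851601}{207653746}$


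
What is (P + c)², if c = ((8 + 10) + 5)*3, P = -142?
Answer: 5329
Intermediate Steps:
c = 69 (c = (18 + 5)*3 = 23*3 = 69)
(P + c)² = (-142 + 69)² = (-73)² = 5329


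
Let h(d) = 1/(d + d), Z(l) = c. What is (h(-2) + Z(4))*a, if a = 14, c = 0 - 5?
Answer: -147/2 ≈ -73.500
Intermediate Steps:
c = -5
Z(l) = -5
h(d) = 1/(2*d)
(h(-2) + Z(4))*a = ((½)/(-2) - 5)*14 = ((½)*(-½) - 5)*14 = (-¼ - 5)*14 = -21/4*14 = -147/2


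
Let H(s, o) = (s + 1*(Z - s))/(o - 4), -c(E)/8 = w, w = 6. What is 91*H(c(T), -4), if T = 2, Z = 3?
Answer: -273/8 ≈ -34.125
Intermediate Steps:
c(E) = -48 (c(E) = -8*6 = -48)
H(s, o) = 3/(-4 + o) (H(s, o) = (s + 1*(3 - s))/(o - 4) = (s + (3 - s))/(-4 + o) = 3/(-4 + o))
91*H(c(T), -4) = 91*(3/(-4 - 4)) = 91*(3/(-8)) = 91*(3*(-⅛)) = 91*(-3/8) = -273/8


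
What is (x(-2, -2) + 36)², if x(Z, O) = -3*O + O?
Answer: 1600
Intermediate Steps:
x(Z, O) = -2*O
(x(-2, -2) + 36)² = (-2*(-2) + 36)² = (4 + 36)² = 40² = 1600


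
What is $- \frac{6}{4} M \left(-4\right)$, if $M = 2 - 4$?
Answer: $-12$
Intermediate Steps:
$M = -2$ ($M = 2 - 4 = -2$)
$- \frac{6}{4} M \left(-4\right) = - \frac{6}{4} \left(-2\right) \left(-4\right) = \left(-6\right) \frac{1}{4} \left(-2\right) \left(-4\right) = \left(- \frac{3}{2}\right) \left(-2\right) \left(-4\right) = 3 \left(-4\right) = -12$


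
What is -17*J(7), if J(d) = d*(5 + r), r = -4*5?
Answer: 1785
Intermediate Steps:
r = -20
J(d) = -15*d (J(d) = d*(5 - 20) = d*(-15) = -15*d)
-17*J(7) = -(-255)*7 = -17*(-105) = 1785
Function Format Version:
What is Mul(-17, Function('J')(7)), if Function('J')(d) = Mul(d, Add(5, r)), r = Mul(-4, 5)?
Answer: 1785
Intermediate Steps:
r = -20
Function('J')(d) = Mul(-15, d) (Function('J')(d) = Mul(d, Add(5, -20)) = Mul(d, -15) = Mul(-15, d))
Mul(-17, Function('J')(7)) = Mul(-17, Mul(-15, 7)) = Mul(-17, -105) = 1785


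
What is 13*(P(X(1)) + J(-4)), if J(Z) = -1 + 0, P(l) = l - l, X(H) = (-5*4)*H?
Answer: -13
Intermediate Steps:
X(H) = -20*H
P(l) = 0
J(Z) = -1
13*(P(X(1)) + J(-4)) = 13*(0 - 1) = 13*(-1) = -13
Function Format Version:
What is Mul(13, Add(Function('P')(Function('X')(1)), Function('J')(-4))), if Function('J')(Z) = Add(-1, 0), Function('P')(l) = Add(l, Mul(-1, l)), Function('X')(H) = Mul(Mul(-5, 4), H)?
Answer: -13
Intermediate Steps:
Function('X')(H) = Mul(-20, H)
Function('P')(l) = 0
Function('J')(Z) = -1
Mul(13, Add(Function('P')(Function('X')(1)), Function('J')(-4))) = Mul(13, Add(0, -1)) = Mul(13, -1) = -13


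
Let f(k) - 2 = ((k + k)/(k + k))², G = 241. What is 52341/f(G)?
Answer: 17447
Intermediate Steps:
f(k) = 3 (f(k) = 2 + ((k + k)/(k + k))² = 2 + ((2*k)/((2*k)))² = 2 + ((2*k)*(1/(2*k)))² = 2 + 1² = 2 + 1 = 3)
52341/f(G) = 52341/3 = 52341*(⅓) = 17447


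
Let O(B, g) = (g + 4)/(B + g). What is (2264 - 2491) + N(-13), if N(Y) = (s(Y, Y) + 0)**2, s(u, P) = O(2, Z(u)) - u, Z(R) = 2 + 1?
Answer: -491/25 ≈ -19.640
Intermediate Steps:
Z(R) = 3
O(B, g) = (4 + g)/(B + g)
s(u, P) = 7/5 - u (s(u, P) = (4 + 3)/(2 + 3) - u = 7/5 - u)
N(Y) = (7/5 - Y)**2 (N(Y) = ((7/5 - Y) + 0)**2 = (7/5 - Y)**2)
(2264 - 2491) + N(-13) = (2264 - 2491) + (-7 + 5*(-13))**2/25 = -227 + (-7 - 65)**2/25 = -227 + (1/25)*(-72)**2 = -227 + (1/25)*5184 = -227 + 5184/25 = -491/25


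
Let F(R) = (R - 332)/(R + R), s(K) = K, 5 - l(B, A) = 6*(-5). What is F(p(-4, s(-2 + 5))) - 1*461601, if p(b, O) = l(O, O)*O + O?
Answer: -12463255/27 ≈ -4.6160e+5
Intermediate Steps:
l(B, A) = 35 (l(B, A) = 5 - 6*(-5) = 5 - 1*(-30) = 5 + 30 = 35)
p(b, O) = 36*O (p(b, O) = 35*O + O = 36*O)
F(R) = (-332 + R)/(2*R) (F(R) = (-332 + R)/((2*R)) = (-332 + R)*(1/(2*R)) = (-332 + R)/(2*R))
F(p(-4, s(-2 + 5))) - 1*461601 = (-332 + 36*(-2 + 5))/(2*((36*(-2 + 5)))) - 1*461601 = (-332 + 36*3)/(2*((36*3))) - 461601 = (1/2)*(-332 + 108)/108 - 461601 = (1/2)*(1/108)*(-224) - 461601 = -28/27 - 461601 = -12463255/27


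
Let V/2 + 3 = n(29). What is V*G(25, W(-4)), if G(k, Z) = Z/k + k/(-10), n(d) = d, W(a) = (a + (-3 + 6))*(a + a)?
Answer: -2834/25 ≈ -113.36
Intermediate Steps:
W(a) = 2*a*(3 + a) (W(a) = (a + 3)*(2*a) = (3 + a)*(2*a) = 2*a*(3 + a))
G(k, Z) = -k/10 + Z/k (G(k, Z) = Z/k + k*(-⅒) = Z/k - k/10 = -k/10 + Z/k)
V = 52 (V = -6 + 2*29 = -6 + 58 = 52)
V*G(25, W(-4)) = 52*(-⅒*25 + (2*(-4)*(3 - 4))/25) = 52*(-5/2 + (2*(-4)*(-1))*(1/25)) = 52*(-5/2 + 8*(1/25)) = 52*(-5/2 + 8/25) = 52*(-109/50) = -2834/25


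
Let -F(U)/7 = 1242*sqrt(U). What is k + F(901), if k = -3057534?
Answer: -3057534 - 8694*sqrt(901) ≈ -3.3185e+6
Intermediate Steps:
F(U) = -8694*sqrt(U)
k + F(901) = -3057534 - 8694*sqrt(901)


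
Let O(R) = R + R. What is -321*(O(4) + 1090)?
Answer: -352458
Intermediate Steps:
O(R) = 2*R
-321*(O(4) + 1090) = -321*(2*4 + 1090) = -321*(8 + 1090) = -321*1098 = -352458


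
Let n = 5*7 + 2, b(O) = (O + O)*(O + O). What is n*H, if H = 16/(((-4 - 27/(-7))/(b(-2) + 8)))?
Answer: -99456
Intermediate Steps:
b(O) = 4*O² (b(O) = (2*O)*(2*O) = 4*O²)
H = -2688 (H = 16/(((-4 - 27/(-7))/(4*(-2)² + 8))) = 16/(((-4 - 27*(-⅐))/(4*4 + 8))) = 16/(((-4 + 27/7)/(16 + 8))) = 16/((-⅐/24)) = 16/((-⅐*1/24)) = 16/(-1/168) = 16*(-168) = -2688)
n = 37 (n = 35 + 2 = 37)
n*H = 37*(-2688) = -99456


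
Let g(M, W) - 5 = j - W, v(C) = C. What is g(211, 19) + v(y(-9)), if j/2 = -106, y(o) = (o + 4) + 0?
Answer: -231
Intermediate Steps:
y(o) = 4 + o (y(o) = (4 + o) + 0 = 4 + o)
j = -212 (j = 2*(-106) = -212)
g(M, W) = -207 - W (g(M, W) = 5 + (-212 - W) = -207 - W)
g(211, 19) + v(y(-9)) = (-207 - 1*19) + (4 - 9) = (-207 - 19) - 5 = -226 - 5 = -231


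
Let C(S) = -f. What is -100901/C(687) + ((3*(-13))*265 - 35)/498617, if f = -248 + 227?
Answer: -7187310241/1495851 ≈ -4804.8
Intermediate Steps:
f = -21
C(S) = 21 (C(S) = -1*(-21) = 21)
-100901/C(687) + ((3*(-13))*265 - 35)/498617 = -100901/21 + ((3*(-13))*265 - 35)/498617 = -100901*1/21 + (-39*265 - 35)*(1/498617) = -100901/21 + (-10335 - 35)*(1/498617) = -100901/21 - 10370*1/498617 = -100901/21 - 10370/498617 = -7187310241/1495851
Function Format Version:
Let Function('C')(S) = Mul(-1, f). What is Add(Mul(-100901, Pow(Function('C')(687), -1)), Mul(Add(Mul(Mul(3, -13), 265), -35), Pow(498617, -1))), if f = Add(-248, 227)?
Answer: Rational(-7187310241, 1495851) ≈ -4804.8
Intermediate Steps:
f = -21
Function('C')(S) = 21 (Function('C')(S) = Mul(-1, -21) = 21)
Add(Mul(-100901, Pow(Function('C')(687), -1)), Mul(Add(Mul(Mul(3, -13), 265), -35), Pow(498617, -1))) = Add(Mul(-100901, Pow(21, -1)), Mul(Add(Mul(Mul(3, -13), 265), -35), Pow(498617, -1))) = Add(Mul(-100901, Rational(1, 21)), Mul(Add(Mul(-39, 265), -35), Rational(1, 498617))) = Add(Rational(-100901, 21), Mul(Add(-10335, -35), Rational(1, 498617))) = Add(Rational(-100901, 21), Mul(-10370, Rational(1, 498617))) = Add(Rational(-100901, 21), Rational(-10370, 498617)) = Rational(-7187310241, 1495851)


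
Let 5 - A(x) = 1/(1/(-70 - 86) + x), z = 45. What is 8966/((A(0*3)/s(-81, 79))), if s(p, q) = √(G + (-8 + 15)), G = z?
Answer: 17932*√13/161 ≈ 401.58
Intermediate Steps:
G = 45
s(p, q) = 2*√13 (s(p, q) = √(45 + (-8 + 15)) = √(45 + 7) = √52 = 2*√13)
A(x) = 5 - 1/(-1/156 + x) (A(x) = 5 - 1/(1/(-70 - 86) + x) = 5 - 1/(1/(-156) + x) = 5 - 1/(-1/156 + x))
8966/((A(0*3)/s(-81, 79))) = 8966/((((-161 + 780*(0*3))/(-1 + 156*(0*3)))/((2*√13)))) = 8966/((((-161 + 780*0)/(-1 + 156*0))*(√13/26))) = 8966/((((-161 + 0)/(-1 + 0))*(√13/26))) = 8966/(((-161/(-1))*(√13/26))) = 8966/(((-1*(-161))*(√13/26))) = 8966/((161*(√13/26))) = 8966/((161*√13/26)) = 8966*(2*√13/161) = 17932*√13/161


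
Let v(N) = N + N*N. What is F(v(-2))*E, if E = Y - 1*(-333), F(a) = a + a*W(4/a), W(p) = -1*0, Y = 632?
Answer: 1930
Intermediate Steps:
v(N) = N + N²
W(p) = 0
F(a) = a (F(a) = a + a*0 = a + 0 = a)
E = 965 (E = 632 - 1*(-333) = 632 + 333 = 965)
F(v(-2))*E = -2*(1 - 2)*965 = -2*(-1)*965 = 2*965 = 1930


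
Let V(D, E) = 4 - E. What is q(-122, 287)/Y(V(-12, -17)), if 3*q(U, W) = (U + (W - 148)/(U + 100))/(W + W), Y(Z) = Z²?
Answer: -941/5568948 ≈ -0.00016897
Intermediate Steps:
q(U, W) = (U + (-148 + W)/(100 + U))/(6*W) (q(U, W) = ((U + (W - 148)/(U + 100))/(W + W))/3 = ((U + (-148 + W)/(100 + U))/((2*W)))/3 = ((U + (-148 + W)/(100 + U))*(1/(2*W)))/3 = ((U + (-148 + W)/(100 + U))/(2*W))/3 = (U + (-148 + W)/(100 + U))/(6*W))
q(-122, 287)/Y(V(-12, -17)) = ((⅙)*(-148 + 287 + (-122)² + 100*(-122))/(287*(100 - 122)))/((4 - 1*(-17))²) = ((⅙)*(1/287)*(-148 + 287 + 14884 - 12200)/(-22))/((4 + 17)²) = ((⅙)*(1/287)*(-1/22)*2823)/(21²) = -941/12628/441 = -941/12628*1/441 = -941/5568948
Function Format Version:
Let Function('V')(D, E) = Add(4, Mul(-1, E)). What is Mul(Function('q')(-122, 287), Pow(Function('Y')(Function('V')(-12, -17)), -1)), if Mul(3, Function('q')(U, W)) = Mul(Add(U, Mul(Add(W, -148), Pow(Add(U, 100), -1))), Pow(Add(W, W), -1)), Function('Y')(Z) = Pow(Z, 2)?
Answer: Rational(-941, 5568948) ≈ -0.00016897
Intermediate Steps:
Function('q')(U, W) = Mul(Rational(1, 6), Pow(W, -1), Add(U, Mul(Pow(Add(100, U), -1), Add(-148, W)))) (Function('q')(U, W) = Mul(Rational(1, 3), Mul(Add(U, Mul(Add(W, -148), Pow(Add(U, 100), -1))), Pow(Add(W, W), -1))) = Mul(Rational(1, 3), Mul(Add(U, Mul(Add(-148, W), Pow(Add(100, U), -1))), Pow(Mul(2, W), -1))) = Mul(Rational(1, 3), Mul(Add(U, Mul(Pow(Add(100, U), -1), Add(-148, W))), Mul(Rational(1, 2), Pow(W, -1)))) = Mul(Rational(1, 3), Mul(Rational(1, 2), Pow(W, -1), Add(U, Mul(Pow(Add(100, U), -1), Add(-148, W))))) = Mul(Rational(1, 6), Pow(W, -1), Add(U, Mul(Pow(Add(100, U), -1), Add(-148, W)))))
Mul(Function('q')(-122, 287), Pow(Function('Y')(Function('V')(-12, -17)), -1)) = Mul(Mul(Rational(1, 6), Pow(287, -1), Pow(Add(100, -122), -1), Add(-148, 287, Pow(-122, 2), Mul(100, -122))), Pow(Pow(Add(4, Mul(-1, -17)), 2), -1)) = Mul(Mul(Rational(1, 6), Rational(1, 287), Pow(-22, -1), Add(-148, 287, 14884, -12200)), Pow(Pow(Add(4, 17), 2), -1)) = Mul(Mul(Rational(1, 6), Rational(1, 287), Rational(-1, 22), 2823), Pow(Pow(21, 2), -1)) = Mul(Rational(-941, 12628), Pow(441, -1)) = Mul(Rational(-941, 12628), Rational(1, 441)) = Rational(-941, 5568948)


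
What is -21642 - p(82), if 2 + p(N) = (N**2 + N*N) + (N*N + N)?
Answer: -41894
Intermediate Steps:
p(N) = -2 + N + 3*N**2 (p(N) = -2 + ((N**2 + N*N) + (N*N + N)) = -2 + ((N**2 + N**2) + (N**2 + N)) = -2 + (2*N**2 + (N + N**2)) = -2 + (N + 3*N**2) = -2 + N + 3*N**2)
-21642 - p(82) = -21642 - (-2 + 82 + 3*82**2) = -21642 - (-2 + 82 + 3*6724) = -21642 - (-2 + 82 + 20172) = -21642 - 1*20252 = -21642 - 20252 = -41894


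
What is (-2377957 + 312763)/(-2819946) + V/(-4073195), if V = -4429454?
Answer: 3483793160719/1914364991245 ≈ 1.8198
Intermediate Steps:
(-2377957 + 312763)/(-2819946) + V/(-4073195) = (-2377957 + 312763)/(-2819946) - 4429454/(-4073195) = -2065194*(-1/2819946) - 4429454*(-1/4073195) = 344199/469991 + 4429454/4073195 = 3483793160719/1914364991245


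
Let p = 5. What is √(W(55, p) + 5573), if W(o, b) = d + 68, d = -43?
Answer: 3*√622 ≈ 74.820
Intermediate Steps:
W(o, b) = 25 (W(o, b) = -43 + 68 = 25)
√(W(55, p) + 5573) = √(25 + 5573) = √5598 = 3*√622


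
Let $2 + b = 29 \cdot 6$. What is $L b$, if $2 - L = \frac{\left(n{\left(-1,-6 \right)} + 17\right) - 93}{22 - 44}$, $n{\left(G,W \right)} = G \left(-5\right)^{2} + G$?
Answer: $- \frac{4988}{11} \approx -453.45$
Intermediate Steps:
$n{\left(G,W \right)} = 26 G$ ($n{\left(G,W \right)} = G 25 + G = 25 G + G = 26 G$)
$L = - \frac{29}{11}$ ($L = 2 - \frac{\left(26 \left(-1\right) + 17\right) - 93}{22 - 44} = 2 - \frac{\left(-26 + 17\right) - 93}{-22} = 2 - \left(-9 - 93\right) \left(- \frac{1}{22}\right) = 2 - \left(-102\right) \left(- \frac{1}{22}\right) = 2 - \frac{51}{11} = - \frac{29}{11} \approx -2.6364$)
$b = 172$ ($b = -2 + 29 \cdot 6 = -2 + 174 = 172$)
$L b = \left(- \frac{29}{11}\right) 172 = - \frac{4988}{11}$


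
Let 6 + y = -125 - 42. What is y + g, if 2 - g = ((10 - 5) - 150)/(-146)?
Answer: -25111/146 ≈ -171.99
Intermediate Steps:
y = -173 (y = -6 + (-125 - 42) = -6 - 167 = -173)
g = 147/146 (g = 2 - ((10 - 5) - 150)/(-146) = 2 - (5 - 150)*(-1)/146 = 2 - (-145)*(-1)/146 = 2 - 1*145/146 = 2 - 145/146 = 147/146 ≈ 1.0068)
y + g = -173 + 147/146 = -25111/146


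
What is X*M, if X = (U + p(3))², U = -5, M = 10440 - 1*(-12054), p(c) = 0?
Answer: 562350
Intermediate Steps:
M = 22494 (M = 10440 + 12054 = 22494)
X = 25 (X = (-5 + 0)² = (-5)² = 25)
X*M = 25*22494 = 562350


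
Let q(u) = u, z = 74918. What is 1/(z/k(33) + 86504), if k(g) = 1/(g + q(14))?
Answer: 1/3607650 ≈ 2.7719e-7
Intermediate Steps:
k(g) = 1/(14 + g) (k(g) = 1/(g + 14) = 1/(14 + g))
1/(z/k(33) + 86504) = 1/(74918/(1/(14 + 33)) + 86504) = 1/(74918/(1/47) + 86504) = 1/(74918*47 + 86504) = 1/(3521146 + 86504) = 1/3607650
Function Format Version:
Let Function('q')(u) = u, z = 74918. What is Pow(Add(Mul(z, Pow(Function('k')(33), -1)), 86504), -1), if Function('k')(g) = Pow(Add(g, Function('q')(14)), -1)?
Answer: Rational(1, 3607650) ≈ 2.7719e-7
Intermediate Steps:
Function('k')(g) = Pow(Add(14, g), -1) (Function('k')(g) = Pow(Add(g, 14), -1) = Pow(Add(14, g), -1))
Pow(Add(Mul(z, Pow(Function('k')(33), -1)), 86504), -1) = Pow(Add(Mul(74918, Pow(Pow(Add(14, 33), -1), -1)), 86504), -1) = Pow(Add(Mul(74918, Pow(Pow(47, -1), -1)), 86504), -1) = Pow(Add(Mul(74918, Pow(Rational(1, 47), -1)), 86504), -1) = Pow(Add(Mul(74918, 47), 86504), -1) = Pow(Add(3521146, 86504), -1) = Pow(3607650, -1) = Rational(1, 3607650)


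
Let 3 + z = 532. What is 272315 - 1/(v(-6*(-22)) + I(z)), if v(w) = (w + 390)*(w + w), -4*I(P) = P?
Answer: 149964687441/550703 ≈ 2.7232e+5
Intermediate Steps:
z = 529 (z = -3 + 532 = 529)
I(P) = -P/4
v(w) = 2*w*(390 + w) (v(w) = (390 + w)*(2*w) = 2*w*(390 + w))
272315 - 1/(v(-6*(-22)) + I(z)) = 272315 - 1/(2*(-6*(-22))*(390 - 6*(-22)) - ¼*529) = 272315 - 1/(2*132*(390 + 132) - 529/4) = 272315 - 1/(2*132*522 - 529/4) = 272315 - 1/(137808 - 529/4) = 272315 - 1/550703/4 = 272315 - 1*4/550703 = 272315 - 4/550703 = 149964687441/550703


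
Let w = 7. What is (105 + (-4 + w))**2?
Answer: 11664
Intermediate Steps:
(105 + (-4 + w))**2 = (105 + (-4 + 7))**2 = (105 + 3)**2 = 108**2 = 11664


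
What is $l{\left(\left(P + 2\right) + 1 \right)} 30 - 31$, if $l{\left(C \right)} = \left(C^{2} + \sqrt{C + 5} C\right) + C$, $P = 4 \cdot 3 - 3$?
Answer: $4649 + 360 \sqrt{17} \approx 6133.3$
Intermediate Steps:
$P = 9$ ($P = 12 - 3 = 9$)
$l{\left(C \right)} = C + C^{2} + C \sqrt{5 + C}$ ($l{\left(C \right)} = \left(C^{2} + \sqrt{5 + C} C\right) + C = \left(C^{2} + C \sqrt{5 + C}\right) + C = C + C^{2} + C \sqrt{5 + C}$)
$l{\left(\left(P + 2\right) + 1 \right)} 30 - 31 = \left(\left(9 + 2\right) + 1\right) \left(1 + \left(\left(9 + 2\right) + 1\right) + \sqrt{5 + \left(\left(9 + 2\right) + 1\right)}\right) 30 - 31 = \left(11 + 1\right) \left(1 + \left(11 + 1\right) + \sqrt{5 + \left(11 + 1\right)}\right) 30 - 31 = 12 \left(1 + 12 + \sqrt{5 + 12}\right) 30 - 31 = 12 \left(1 + 12 + \sqrt{17}\right) 30 - 31 = 12 \left(13 + \sqrt{17}\right) 30 - 31 = \left(156 + 12 \sqrt{17}\right) 30 - 31 = \left(4680 + 360 \sqrt{17}\right) - 31 = 4649 + 360 \sqrt{17}$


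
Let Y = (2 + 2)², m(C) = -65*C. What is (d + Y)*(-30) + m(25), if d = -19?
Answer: -1535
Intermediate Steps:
Y = 16 (Y = 4² = 16)
(d + Y)*(-30) + m(25) = (-19 + 16)*(-30) - 65*25 = -3*(-30) - 1625 = 90 - 1625 = -1535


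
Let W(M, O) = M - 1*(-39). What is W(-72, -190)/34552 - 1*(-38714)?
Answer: 1337646095/34552 ≈ 38714.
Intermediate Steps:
W(M, O) = 39 + M (W(M, O) = M + 39 = 39 + M)
W(-72, -190)/34552 - 1*(-38714) = (39 - 72)/34552 - 1*(-38714) = -33*1/34552 + 38714 = -33/34552 + 38714 = 1337646095/34552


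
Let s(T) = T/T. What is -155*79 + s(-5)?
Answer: -12244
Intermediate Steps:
s(T) = 1
-155*79 + s(-5) = -155*79 + 1 = -12245 + 1 = -12244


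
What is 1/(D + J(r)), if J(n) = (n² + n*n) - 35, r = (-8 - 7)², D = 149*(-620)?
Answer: 1/8835 ≈ 0.00011319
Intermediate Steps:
D = -92380
r = 225 (r = (-15)² = 225)
J(n) = -35 + 2*n² (J(n) = (n² + n²) - 35 = 2*n² - 35 = -35 + 2*n²)
1/(D + J(r)) = 1/(-92380 + (-35 + 2*225²)) = 1/(-92380 + (-35 + 2*50625)) = 1/(-92380 + (-35 + 101250)) = 1/(-92380 + 101215) = 1/8835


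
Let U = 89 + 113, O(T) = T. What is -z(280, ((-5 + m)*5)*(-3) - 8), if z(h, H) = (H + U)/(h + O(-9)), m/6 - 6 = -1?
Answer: 181/271 ≈ 0.66790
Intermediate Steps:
m = 30 (m = 36 + 6*(-1) = 36 - 6 = 30)
U = 202
z(h, H) = (202 + H)/(-9 + h) (z(h, H) = (H + 202)/(h - 9) = (202 + H)/(-9 + h))
-z(280, ((-5 + m)*5)*(-3) - 8) = -(202 + (((-5 + 30)*5)*(-3) - 8))/(-9 + 280) = -(202 + ((25*5)*(-3) - 8))/271 = -(202 + (125*(-3) - 8))/271 = -(202 + (-375 - 8))/271 = -(202 - 383)/271 = -(-181)/271 = -1*(-181/271) = 181/271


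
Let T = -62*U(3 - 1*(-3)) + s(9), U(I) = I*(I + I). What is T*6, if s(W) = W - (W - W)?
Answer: -26730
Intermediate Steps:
U(I) = 2*I**2 (U(I) = I*(2*I) = 2*I**2)
s(W) = W (s(W) = W - 1*0 = W + 0 = W)
T = -4455 (T = -124*(3 - 1*(-3))**2 + 9 = -124*(3 + 3)**2 + 9 = -124*6**2 + 9 = -124*36 + 9 = -62*72 + 9 = -4464 + 9 = -4455)
T*6 = -4455*6 = -26730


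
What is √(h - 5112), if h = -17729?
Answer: I*√22841 ≈ 151.13*I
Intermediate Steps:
√(h - 5112) = √(-17729 - 5112) = √(-22841) = I*√22841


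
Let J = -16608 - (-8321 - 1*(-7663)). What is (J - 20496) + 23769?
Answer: -12677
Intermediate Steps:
J = -15950 (J = -16608 - (-8321 + 7663) = -16608 - 1*(-658) = -16608 + 658 = -15950)
(J - 20496) + 23769 = (-15950 - 20496) + 23769 = -36446 + 23769 = -12677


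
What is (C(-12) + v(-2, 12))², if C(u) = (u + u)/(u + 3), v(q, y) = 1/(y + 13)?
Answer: 41209/5625 ≈ 7.3260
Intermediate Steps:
v(q, y) = 1/(13 + y)
C(u) = 2*u/(3 + u) (C(u) = (2*u)/(3 + u) = 2*u/(3 + u))
(C(-12) + v(-2, 12))² = (2*(-12)/(3 - 12) + 1/(13 + 12))² = (2*(-12)/(-9) + 1/25)² = (2*(-12)*(-⅑) + 1/25)² = (8/3 + 1/25)² = (203/75)² = 41209/5625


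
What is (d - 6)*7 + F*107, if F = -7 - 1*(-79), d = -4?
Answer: 7634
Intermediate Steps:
F = 72 (F = -7 + 79 = 72)
(d - 6)*7 + F*107 = (-4 - 6)*7 + 72*107 = -10*7 + 7704 = -70 + 7704 = 7634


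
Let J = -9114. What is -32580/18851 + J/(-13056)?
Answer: -42259411/41019776 ≈ -1.0302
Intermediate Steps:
-32580/18851 + J/(-13056) = -32580/18851 - 9114/(-13056) = -32580*1/18851 - 9114*(-1/13056) = -32580/18851 + 1519/2176 = -42259411/41019776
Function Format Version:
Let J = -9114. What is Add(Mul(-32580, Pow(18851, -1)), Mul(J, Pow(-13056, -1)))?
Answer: Rational(-42259411, 41019776) ≈ -1.0302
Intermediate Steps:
Add(Mul(-32580, Pow(18851, -1)), Mul(J, Pow(-13056, -1))) = Add(Mul(-32580, Pow(18851, -1)), Mul(-9114, Pow(-13056, -1))) = Add(Mul(-32580, Rational(1, 18851)), Mul(-9114, Rational(-1, 13056))) = Add(Rational(-32580, 18851), Rational(1519, 2176)) = Rational(-42259411, 41019776)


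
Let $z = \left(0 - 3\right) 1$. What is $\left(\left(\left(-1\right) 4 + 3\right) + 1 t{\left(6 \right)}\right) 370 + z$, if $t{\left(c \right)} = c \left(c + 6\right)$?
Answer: $26267$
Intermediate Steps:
$t{\left(c \right)} = c \left(6 + c\right)$
$z = -3$ ($z = \left(-3\right) 1 = -3$)
$\left(\left(\left(-1\right) 4 + 3\right) + 1 t{\left(6 \right)}\right) 370 + z = \left(\left(\left(-1\right) 4 + 3\right) + 1 \cdot 6 \left(6 + 6\right)\right) 370 - 3 = \left(\left(-4 + 3\right) + 1 \cdot 6 \cdot 12\right) 370 - 3 = \left(-1 + 1 \cdot 72\right) 370 - 3 = \left(-1 + 72\right) 370 - 3 = 71 \cdot 370 - 3 = 26270 - 3 = 26267$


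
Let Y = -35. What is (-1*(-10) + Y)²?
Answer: 625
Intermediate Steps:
(-1*(-10) + Y)² = (-1*(-10) - 35)² = (10 - 35)² = (-25)² = 625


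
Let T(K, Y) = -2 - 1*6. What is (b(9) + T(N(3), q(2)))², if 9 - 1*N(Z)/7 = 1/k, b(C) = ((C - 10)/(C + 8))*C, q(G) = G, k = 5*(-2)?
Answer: 21025/289 ≈ 72.751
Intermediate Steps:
k = -10
b(C) = C*(-10 + C)/(8 + C) (b(C) = ((-10 + C)/(8 + C))*C = C*(-10 + C)/(8 + C))
N(Z) = 637/10 (N(Z) = 63 - 7/(-10) = 63 - 7*(-⅒) = 63 + 7/10 = 637/10)
T(K, Y) = -8 (T(K, Y) = -2 - 6 = -8)
(b(9) + T(N(3), q(2)))² = (9*(-10 + 9)/(8 + 9) - 8)² = (9*(-1)/17 - 8)² = (9*(1/17)*(-1) - 8)² = (-9/17 - 8)² = (-145/17)² = 21025/289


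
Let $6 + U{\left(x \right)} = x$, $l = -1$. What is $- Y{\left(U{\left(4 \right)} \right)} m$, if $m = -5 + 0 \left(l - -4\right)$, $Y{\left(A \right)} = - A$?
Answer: $10$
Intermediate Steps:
$U{\left(x \right)} = -6 + x$
$m = -5$ ($m = -5 + 0 \left(-1 - -4\right) = -5 + 0 \left(-1 + 4\right) = -5 + 0 \cdot 3 = -5 + 0 = -5$)
$- Y{\left(U{\left(4 \right)} \right)} m = - \left(-1\right) \left(-6 + 4\right) \left(-5\right) = - \left(-1\right) \left(-2\right) \left(-5\right) = \left(-1\right) 2 \left(-5\right) = \left(-2\right) \left(-5\right) = 10$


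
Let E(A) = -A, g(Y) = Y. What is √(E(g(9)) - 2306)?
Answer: I*√2315 ≈ 48.114*I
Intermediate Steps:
√(E(g(9)) - 2306) = √(-1*9 - 2306) = √(-9 - 2306) = √(-2315) = I*√2315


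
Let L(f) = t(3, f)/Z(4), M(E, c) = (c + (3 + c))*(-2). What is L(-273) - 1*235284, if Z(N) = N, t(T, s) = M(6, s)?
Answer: -470025/2 ≈ -2.3501e+5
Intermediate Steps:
M(E, c) = -6 - 4*c (M(E, c) = (3 + 2*c)*(-2) = -6 - 4*c)
t(T, s) = -6 - 4*s
L(f) = -3/2 - f (L(f) = (-6 - 4*f)/4 = (-6 - 4*f)*(1/4) = -3/2 - f)
L(-273) - 1*235284 = (-3/2 - 1*(-273)) - 1*235284 = (-3/2 + 273) - 235284 = 543/2 - 235284 = -470025/2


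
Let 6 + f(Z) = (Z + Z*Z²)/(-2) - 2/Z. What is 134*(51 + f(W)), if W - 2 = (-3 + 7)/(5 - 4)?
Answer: -26666/3 ≈ -8888.7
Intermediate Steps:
W = 6 (W = 2 + (-3 + 7)/(5 - 4) = 2 + 4/1 = 2 + 4*1 = 2 + 4 = 6)
f(Z) = -6 - 2/Z - Z/2 - Z³/2 (f(Z) = -6 + ((Z + Z*Z²)/(-2) - 2/Z) = -6 + ((Z + Z³)*(-½) - 2/Z) = -6 + ((-Z/2 - Z³/2) - 2/Z) = -6 + (-2/Z - Z/2 - Z³/2) = -6 - 2/Z - Z/2 - Z³/2)
134*(51 + f(W)) = 134*(51 + (½)*(-4 - 1*6*(12 + 6 + 6³))/6) = 134*(51 + (½)*(⅙)*(-4 - 1*6*(12 + 6 + 216))) = 134*(51 + (½)*(⅙)*(-4 - 1*6*234)) = 134*(51 + (½)*(⅙)*(-4 - 1404)) = 134*(51 + (½)*(⅙)*(-1408)) = 134*(51 - 352/3) = 134*(-199/3) = -26666/3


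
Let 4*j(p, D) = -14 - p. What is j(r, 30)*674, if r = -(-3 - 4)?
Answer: -7077/2 ≈ -3538.5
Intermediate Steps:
r = 7 (r = -1*(-7) = 7)
j(p, D) = -7/2 - p/4 (j(p, D) = (-14 - p)/4 = -7/2 - p/4)
j(r, 30)*674 = (-7/2 - 1/4*7)*674 = (-7/2 - 7/4)*674 = -21/4*674 = -7077/2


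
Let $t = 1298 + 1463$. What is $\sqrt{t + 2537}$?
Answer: $\sqrt{5298} \approx 72.787$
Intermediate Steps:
$t = 2761$
$\sqrt{t + 2537} = \sqrt{2761 + 2537} = \sqrt{5298}$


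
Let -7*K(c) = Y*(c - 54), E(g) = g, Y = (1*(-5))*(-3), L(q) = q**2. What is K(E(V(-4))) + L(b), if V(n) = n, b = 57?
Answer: 23613/7 ≈ 3373.3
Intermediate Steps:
Y = 15 (Y = -5*(-3) = 15)
K(c) = 810/7 - 15*c/7 (K(c) = -15*(c - 54)/7 = -15*(-54 + c)/7 = -(-810 + 15*c)/7 = 810/7 - 15*c/7)
K(E(V(-4))) + L(b) = (810/7 - 15/7*(-4)) + 57**2 = (810/7 + 60/7) + 3249 = 870/7 + 3249 = 23613/7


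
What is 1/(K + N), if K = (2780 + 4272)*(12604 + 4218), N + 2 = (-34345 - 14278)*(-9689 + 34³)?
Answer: -1/1321341403 ≈ -7.5681e-10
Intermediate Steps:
N = -1439970147 (N = -2 + (-34345 - 14278)*(-9689 + 34³) = -2 - 48623*(-9689 + 39304) = -2 - 48623*29615 = -2 - 1439970145 = -1439970147)
K = 118628744 (K = 7052*16822 = 118628744)
1/(K + N) = 1/(118628744 - 1439970147) = 1/(-1321341403) = -1/1321341403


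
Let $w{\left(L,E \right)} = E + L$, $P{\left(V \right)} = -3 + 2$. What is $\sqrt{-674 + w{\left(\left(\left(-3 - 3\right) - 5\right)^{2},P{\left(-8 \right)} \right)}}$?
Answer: $i \sqrt{554} \approx 23.537 i$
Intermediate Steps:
$P{\left(V \right)} = -1$
$\sqrt{-674 + w{\left(\left(\left(-3 - 3\right) - 5\right)^{2},P{\left(-8 \right)} \right)}} = \sqrt{-674 - \left(1 - \left(\left(-3 - 3\right) - 5\right)^{2}\right)} = \sqrt{-674 - \left(1 - \left(-6 - 5\right)^{2}\right)} = \sqrt{-674 - \left(1 - \left(-11\right)^{2}\right)} = \sqrt{-674 + \left(-1 + 121\right)} = \sqrt{-674 + 120} = \sqrt{-554} = i \sqrt{554}$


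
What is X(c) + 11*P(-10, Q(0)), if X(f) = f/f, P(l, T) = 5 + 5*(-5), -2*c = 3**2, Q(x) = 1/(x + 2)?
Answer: -219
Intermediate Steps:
Q(x) = 1/(2 + x)
c = -9/2 (c = -1/2*3**2 = -1/2*9 = -9/2 ≈ -4.5000)
P(l, T) = -20 (P(l, T) = 5 - 25 = -20)
X(f) = 1
X(c) + 11*P(-10, Q(0)) = 1 + 11*(-20) = 1 - 220 = -219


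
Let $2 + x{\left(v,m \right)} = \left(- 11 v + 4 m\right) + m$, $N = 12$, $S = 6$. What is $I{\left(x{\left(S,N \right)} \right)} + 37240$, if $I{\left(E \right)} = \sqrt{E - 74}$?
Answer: $37240 + i \sqrt{82} \approx 37240.0 + 9.0554 i$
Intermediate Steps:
$x{\left(v,m \right)} = -2 - 11 v + 5 m$ ($x{\left(v,m \right)} = -2 + \left(\left(- 11 v + 4 m\right) + m\right) = -2 + \left(- 11 v + 5 m\right) = -2 - 11 v + 5 m$)
$I{\left(E \right)} = \sqrt{-74 + E}$
$I{\left(x{\left(S,N \right)} \right)} + 37240 = \sqrt{-74 - 8} + 37240 = \sqrt{-82} + 37240 = i \sqrt{82} + 37240 = 37240 + i \sqrt{82}$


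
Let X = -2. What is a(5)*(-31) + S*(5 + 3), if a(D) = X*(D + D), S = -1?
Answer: 612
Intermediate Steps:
a(D) = -4*D (a(D) = -2*(D + D) = -4*D)
a(5)*(-31) + S*(5 + 3) = -4*5*(-31) - (5 + 3) = -20*(-31) - 1*8 = 620 - 8 = 612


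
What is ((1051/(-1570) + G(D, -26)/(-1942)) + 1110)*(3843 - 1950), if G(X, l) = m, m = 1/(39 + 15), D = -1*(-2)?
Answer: 57623944037911/27440460 ≈ 2.1000e+6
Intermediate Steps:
D = 2
m = 1/54 ≈ 0.018519
G(X, l) = 1/54
((1051/(-1570) + G(D, -26)/(-1942)) + 1110)*(3843 - 1950) = ((1051/(-1570) + (1/54)/(-1942)) + 1110)*(3843 - 1950) = ((1051*(-1/1570) + (1/54)*(-1/1942)) + 1110)*1893 = ((-1051/1570 - 1/104868) + 1110)*1893 = (-55108919/82321380 + 1110)*1893 = (91321622881/82321380)*1893 = 57623944037911/27440460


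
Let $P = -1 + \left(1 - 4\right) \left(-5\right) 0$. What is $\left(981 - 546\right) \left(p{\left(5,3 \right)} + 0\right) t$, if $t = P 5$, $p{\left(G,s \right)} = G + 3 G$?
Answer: $-43500$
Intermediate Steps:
$P = -1$ ($P = -1 + \left(-3\right) \left(-5\right) 0 = -1 + 15 \cdot 0 = -1 + 0 = -1$)
$p{\left(G,s \right)} = 4 G$
$t = -5$ ($t = \left(-1\right) 5 = -5$)
$\left(981 - 546\right) \left(p{\left(5,3 \right)} + 0\right) t = \left(981 - 546\right) \left(4 \cdot 5 + 0\right) \left(-5\right) = 435 \left(20 + 0\right) \left(-5\right) = 435 \cdot 20 \left(-5\right) = 435 \left(-100\right) = -43500$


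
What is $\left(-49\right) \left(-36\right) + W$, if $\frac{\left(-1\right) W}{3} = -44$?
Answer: $1896$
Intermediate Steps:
$W = 132$ ($W = \left(-3\right) \left(-44\right) = 132$)
$\left(-49\right) \left(-36\right) + W = \left(-49\right) \left(-36\right) + 132 = 1764 + 132 = 1896$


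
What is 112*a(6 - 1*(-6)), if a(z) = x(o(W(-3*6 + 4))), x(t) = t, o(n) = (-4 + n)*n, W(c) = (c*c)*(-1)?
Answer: 4390400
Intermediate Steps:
W(c) = -c² (W(c) = c²*(-1) = -c²)
o(n) = n*(-4 + n)
a(z) = 39200 (a(z) = (-(-3*6 + 4)²)*(-4 - (-3*6 + 4)²) = (-(-18 + 4)²)*(-4 - (-18 + 4)²) = (-1*(-14)²)*(-4 - 1*(-14)²) = (-1*196)*(-4 - 1*196) = -196*(-4 - 196) = -196*(-200) = 39200)
112*a(6 - 1*(-6)) = 112*39200 = 4390400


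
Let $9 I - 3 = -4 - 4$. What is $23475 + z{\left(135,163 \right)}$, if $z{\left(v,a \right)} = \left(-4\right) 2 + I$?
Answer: $\frac{211198}{9} \approx 23466.0$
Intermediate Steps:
$I = - \frac{5}{9}$ ($I = \frac{1}{3} + \frac{-4 - 4}{9} = \frac{1}{3} + \frac{1}{9} \left(-8\right) = \frac{1}{3} - \frac{8}{9} = - \frac{5}{9} \approx -0.55556$)
$z{\left(v,a \right)} = - \frac{77}{9}$ ($z{\left(v,a \right)} = \left(-4\right) 2 - \frac{5}{9} = -8 - \frac{5}{9} = - \frac{77}{9}$)
$23475 + z{\left(135,163 \right)} = 23475 - \frac{77}{9} = \frac{211198}{9}$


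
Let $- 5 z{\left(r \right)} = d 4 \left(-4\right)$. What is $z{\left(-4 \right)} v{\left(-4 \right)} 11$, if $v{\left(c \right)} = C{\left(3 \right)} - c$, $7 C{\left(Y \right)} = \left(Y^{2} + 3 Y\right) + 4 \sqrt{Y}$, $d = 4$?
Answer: $\frac{32384}{35} + \frac{2816 \sqrt{3}}{35} \approx 1064.6$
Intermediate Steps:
$C{\left(Y \right)} = \frac{Y^{2}}{7} + \frac{3 Y}{7} + \frac{4 \sqrt{Y}}{7}$ ($C{\left(Y \right)} = \frac{\left(Y^{2} + 3 Y\right) + 4 \sqrt{Y}}{7} = \frac{Y^{2} + 3 Y + 4 \sqrt{Y}}{7} = \frac{Y^{2}}{7} + \frac{3 Y}{7} + \frac{4 \sqrt{Y}}{7}$)
$v{\left(c \right)} = \frac{18}{7} - c + \frac{4 \sqrt{3}}{7}$ ($v{\left(c \right)} = \left(\frac{3^{2}}{7} + \frac{3}{7} \cdot 3 + \frac{4 \sqrt{3}}{7}\right) - c = \left(\frac{1}{7} \cdot 9 + \frac{9}{7} + \frac{4 \sqrt{3}}{7}\right) - c = \left(\frac{9}{7} + \frac{9}{7} + \frac{4 \sqrt{3}}{7}\right) - c = \left(\frac{18}{7} + \frac{4 \sqrt{3}}{7}\right) - c = \frac{18}{7} - c + \frac{4 \sqrt{3}}{7}$)
$z{\left(r \right)} = \frac{64}{5}$ ($z{\left(r \right)} = - \frac{4 \cdot 4 \left(-4\right)}{5} = - \frac{16 \left(-4\right)}{5} = \left(- \frac{1}{5}\right) \left(-64\right) = \frac{64}{5}$)
$z{\left(-4 \right)} v{\left(-4 \right)} 11 = \frac{64 \left(\frac{18}{7} - -4 + \frac{4 \sqrt{3}}{7}\right)}{5} \cdot 11 = \frac{64 \left(\frac{18}{7} + 4 + \frac{4 \sqrt{3}}{7}\right)}{5} \cdot 11 = \frac{64 \left(\frac{46}{7} + \frac{4 \sqrt{3}}{7}\right)}{5} \cdot 11 = \left(\frac{2944}{35} + \frac{256 \sqrt{3}}{35}\right) 11 = \frac{32384}{35} + \frac{2816 \sqrt{3}}{35}$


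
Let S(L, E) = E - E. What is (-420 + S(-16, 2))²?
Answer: 176400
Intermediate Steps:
S(L, E) = 0
(-420 + S(-16, 2))² = (-420 + 0)² = (-420)² = 176400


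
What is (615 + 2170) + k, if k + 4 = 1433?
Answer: 4214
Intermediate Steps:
k = 1429 (k = -4 + 1433 = 1429)
(615 + 2170) + k = (615 + 2170) + 1429 = 2785 + 1429 = 4214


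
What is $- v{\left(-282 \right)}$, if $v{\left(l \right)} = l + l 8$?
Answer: $2538$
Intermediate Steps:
$v{\left(l \right)} = 9 l$ ($v{\left(l \right)} = l + 8 l = 9 l$)
$- v{\left(-282 \right)} = - 9 \left(-282\right) = \left(-1\right) \left(-2538\right) = 2538$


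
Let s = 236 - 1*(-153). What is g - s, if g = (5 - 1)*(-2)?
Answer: -397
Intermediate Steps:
s = 389 (s = 236 + 153 = 389)
g = -8 (g = 4*(-2) = -8)
g - s = -8 - 1*389 = -8 - 389 = -397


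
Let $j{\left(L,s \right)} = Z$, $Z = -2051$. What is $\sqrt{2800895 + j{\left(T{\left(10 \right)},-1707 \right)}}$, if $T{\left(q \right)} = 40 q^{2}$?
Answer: $2 \sqrt{699711} \approx 1673.0$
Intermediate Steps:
$j{\left(L,s \right)} = -2051$
$\sqrt{2800895 + j{\left(T{\left(10 \right)},-1707 \right)}} = \sqrt{2800895 - 2051} = \sqrt{2798844} = 2 \sqrt{699711}$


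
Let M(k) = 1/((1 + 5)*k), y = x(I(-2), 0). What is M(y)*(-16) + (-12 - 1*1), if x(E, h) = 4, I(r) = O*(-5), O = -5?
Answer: -41/3 ≈ -13.667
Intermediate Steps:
I(r) = 25 (I(r) = -5*(-5) = 25)
y = 4
M(k) = 1/(6*k)
M(y)*(-16) + (-12 - 1*1) = ((⅙)/4)*(-16) + (-12 - 1*1) = ((⅙)*(¼))*(-16) + (-12 - 1) = (1/24)*(-16) - 13 = -⅔ - 13 = -41/3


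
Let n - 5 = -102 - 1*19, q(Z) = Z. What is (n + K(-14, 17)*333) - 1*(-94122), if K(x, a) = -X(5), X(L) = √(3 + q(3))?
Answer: 94006 - 333*√6 ≈ 93190.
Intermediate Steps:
n = -116 (n = 5 + (-102 - 1*19) = 5 + (-102 - 19) = 5 - 121 = -116)
X(L) = √6 (X(L) = √(3 + 3) = √6)
K(x, a) = -√6
(n + K(-14, 17)*333) - 1*(-94122) = (-116 - √6*333) - 1*(-94122) = (-116 - 333*√6) + 94122 = 94006 - 333*√6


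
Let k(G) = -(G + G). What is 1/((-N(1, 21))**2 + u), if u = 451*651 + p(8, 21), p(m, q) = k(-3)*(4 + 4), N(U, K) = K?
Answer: 1/294090 ≈ 3.4003e-6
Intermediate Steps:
k(G) = -2*G
p(m, q) = 48 (p(m, q) = (-2*(-3))*(4 + 4) = 6*8 = 48)
u = 293649 (u = 451*651 + 48 = 293601 + 48 = 293649)
1/((-N(1, 21))**2 + u) = 1/((-1*21)**2 + 293649) = 1/((-21)**2 + 293649) = 1/(441 + 293649) = 1/294090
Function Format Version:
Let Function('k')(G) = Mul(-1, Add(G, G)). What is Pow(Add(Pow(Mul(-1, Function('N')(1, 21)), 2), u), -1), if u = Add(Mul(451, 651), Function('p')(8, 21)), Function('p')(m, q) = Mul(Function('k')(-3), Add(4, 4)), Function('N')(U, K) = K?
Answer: Rational(1, 294090) ≈ 3.4003e-6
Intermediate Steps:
Function('k')(G) = Mul(-2, G) (Function('k')(G) = Mul(-1, Mul(2, G)) = Mul(-2, G))
Function('p')(m, q) = 48 (Function('p')(m, q) = Mul(Mul(-2, -3), Add(4, 4)) = Mul(6, 8) = 48)
u = 293649 (u = Add(Mul(451, 651), 48) = Add(293601, 48) = 293649)
Pow(Add(Pow(Mul(-1, Function('N')(1, 21)), 2), u), -1) = Pow(Add(Pow(Mul(-1, 21), 2), 293649), -1) = Pow(Add(Pow(-21, 2), 293649), -1) = Pow(Add(441, 293649), -1) = Pow(294090, -1) = Rational(1, 294090)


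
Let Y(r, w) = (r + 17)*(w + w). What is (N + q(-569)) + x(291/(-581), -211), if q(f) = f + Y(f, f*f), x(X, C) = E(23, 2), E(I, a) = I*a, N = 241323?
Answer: -357191344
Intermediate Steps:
Y(r, w) = 2*w*(17 + r) (Y(r, w) = (17 + r)*(2*w) = 2*w*(17 + r))
x(X, C) = 46 (x(X, C) = 23*2 = 46)
q(f) = f + 2*f²*(17 + f) (q(f) = f + 2*(f*f)*(17 + f) = f + 2*f²*(17 + f))
(N + q(-569)) + x(291/(-581), -211) = (241323 - 569*(1 + 2*(-569)*(17 - 569))) + 46 = (241323 - 569*(1 + 2*(-569)*(-552))) + 46 = (241323 - 569*(1 + 628176)) + 46 = (241323 - 569*628177) + 46 = (241323 - 357432713) + 46 = -357191390 + 46 = -357191344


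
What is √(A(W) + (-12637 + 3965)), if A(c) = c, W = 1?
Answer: I*√8671 ≈ 93.118*I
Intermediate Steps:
√(A(W) + (-12637 + 3965)) = √(1 + (-12637 + 3965)) = √(1 - 8672) = √(-8671) = I*√8671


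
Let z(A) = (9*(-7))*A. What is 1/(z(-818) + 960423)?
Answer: 1/1011957 ≈ 9.8818e-7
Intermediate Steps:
z(A) = -63*A
1/(z(-818) + 960423) = 1/(-63*(-818) + 960423) = 1/(51534 + 960423) = 1/1011957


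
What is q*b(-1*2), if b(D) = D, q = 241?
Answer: -482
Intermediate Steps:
q*b(-1*2) = 241*(-1*2) = 241*(-2) = -482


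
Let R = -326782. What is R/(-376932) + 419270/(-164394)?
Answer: -8692939961/5163779934 ≈ -1.6834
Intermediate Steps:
R/(-376932) + 419270/(-164394) = -326782/(-376932) + 419270/(-164394) = -326782*(-1/376932) + 419270*(-1/164394) = 163391/188466 - 209635/82197 = -8692939961/5163779934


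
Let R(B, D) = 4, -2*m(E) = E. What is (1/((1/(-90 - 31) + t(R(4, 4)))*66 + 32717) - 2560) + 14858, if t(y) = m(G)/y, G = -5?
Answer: 17725587066/1441339 ≈ 12298.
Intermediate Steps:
m(E) = -E/2
t(y) = 5/(2*y) (t(y) = (-½*(-5))/y = 5/(2*y))
(1/((1/(-90 - 31) + t(R(4, 4)))*66 + 32717) - 2560) + 14858 = (1/((1/(-90 - 31) + (5/2)/4)*66 + 32717) - 2560) + 14858 = (1/((1/(-121) + (5/2)*(¼))*66 + 32717) - 2560) + 14858 = (1/((-1/121 + 5/8)*66 + 32717) - 2560) + 14858 = (1/((597/968)*66 + 32717) - 2560) + 14858 = (1/(1791/44 + 32717) - 2560) + 14858 = (1/(1441339/44) - 2560) + 14858 = (44/1441339 - 2560) + 14858 = -3689827796/1441339 + 14858 = 17725587066/1441339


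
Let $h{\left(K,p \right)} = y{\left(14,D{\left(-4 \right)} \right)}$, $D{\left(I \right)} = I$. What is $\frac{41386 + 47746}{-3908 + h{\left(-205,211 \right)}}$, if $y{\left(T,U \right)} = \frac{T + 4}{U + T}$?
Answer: $- \frac{445660}{19531} \approx -22.818$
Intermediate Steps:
$y{\left(T,U \right)} = \frac{4 + T}{T + U}$
$h{\left(K,p \right)} = \frac{9}{5}$ ($h{\left(K,p \right)} = \frac{4 + 14}{14 - 4} = \frac{1}{10} \cdot 18 = \frac{9}{5}$)
$\frac{41386 + 47746}{-3908 + h{\left(-205,211 \right)}} = \frac{41386 + 47746}{-3908 + \frac{9}{5}} = \frac{89132}{- \frac{19531}{5}} = 89132 \left(- \frac{5}{19531}\right) = - \frac{445660}{19531}$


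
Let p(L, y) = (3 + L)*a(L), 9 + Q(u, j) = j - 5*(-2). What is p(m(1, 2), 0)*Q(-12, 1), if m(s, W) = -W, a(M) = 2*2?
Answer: 8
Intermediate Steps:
Q(u, j) = 1 + j (Q(u, j) = -9 + (j - 5*(-2)) = -9 + (j + 10) = -9 + (10 + j) = 1 + j)
a(M) = 4
p(L, y) = 12 + 4*L (p(L, y) = (3 + L)*4 = 12 + 4*L)
p(m(1, 2), 0)*Q(-12, 1) = (12 + 4*(-1*2))*(1 + 1) = (12 + 4*(-2))*2 = (12 - 8)*2 = 4*2 = 8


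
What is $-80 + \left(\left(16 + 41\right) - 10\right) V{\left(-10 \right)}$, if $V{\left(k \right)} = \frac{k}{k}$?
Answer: $-33$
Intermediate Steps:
$V{\left(k \right)} = 1$
$-80 + \left(\left(16 + 41\right) - 10\right) V{\left(-10 \right)} = -80 + \left(\left(16 + 41\right) - 10\right) 1 = -80 + \left(57 - 10\right) 1 = -80 + 47 \cdot 1 = -80 + 47 = -33$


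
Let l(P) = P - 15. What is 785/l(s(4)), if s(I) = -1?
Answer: -785/16 ≈ -49.063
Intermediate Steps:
l(P) = -15 + P
785/l(s(4)) = 785/(-15 - 1) = 785/(-16) = 785*(-1/16) = -785/16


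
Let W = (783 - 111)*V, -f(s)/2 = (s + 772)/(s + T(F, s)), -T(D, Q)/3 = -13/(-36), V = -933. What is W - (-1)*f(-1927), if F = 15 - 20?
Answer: -14506371432/23137 ≈ -6.2698e+5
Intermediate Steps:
F = -5
T(D, Q) = -13/12 (T(D, Q) = -(-39)/(-36) = -(-39)*(-1)/36 = -3*13/36 = -13/12)
f(s) = -2*(772 + s)/(-13/12 + s) (f(s) = -2*(s + 772)/(s - 13/12) = -2*(772 + s)/(-13/12 + s))
W = -626976 (W = (783 - 111)*(-933) = 672*(-933) = -626976)
W - (-1)*f(-1927) = -626976 - (-1)*24*(-772 - 1*(-1927))/(-13 + 12*(-1927)) = -626976 - (-1)*24*(-772 + 1927)/(-13 - 23124) = -626976 - (-1)*24*1155/(-23137) = -626976 - (-1)*24*(-1/23137)*1155 = -626976 - (-1)*(-27720)/23137 = -626976 - 1*27720/23137 = -626976 - 27720/23137 = -14506371432/23137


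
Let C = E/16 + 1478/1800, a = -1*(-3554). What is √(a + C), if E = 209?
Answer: √12844381/60 ≈ 59.732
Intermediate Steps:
a = 3554
C = 49981/3600 (C = 209/16 + 1478/1800 = 209*(1/16) + 1478*(1/1800) = 209/16 + 739/900 = 49981/3600 ≈ 13.884)
√(a + C) = √(3554 + 49981/3600) = √(12844381/3600) = √12844381/60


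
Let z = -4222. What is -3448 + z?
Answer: -7670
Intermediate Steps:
-3448 + z = -3448 - 4222 = -7670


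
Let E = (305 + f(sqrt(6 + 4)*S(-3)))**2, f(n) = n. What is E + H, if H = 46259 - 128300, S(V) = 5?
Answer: 11234 + 3050*sqrt(10) ≈ 20879.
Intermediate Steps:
H = -82041
E = (305 + 5*sqrt(10))**2 (E = (305 + sqrt(6 + 4)*5)**2 = (305 + sqrt(10)*5)**2 = (305 + 5*sqrt(10))**2 ≈ 1.0292e+5)
E + H = (93275 + 3050*sqrt(10)) - 82041 = 11234 + 3050*sqrt(10)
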